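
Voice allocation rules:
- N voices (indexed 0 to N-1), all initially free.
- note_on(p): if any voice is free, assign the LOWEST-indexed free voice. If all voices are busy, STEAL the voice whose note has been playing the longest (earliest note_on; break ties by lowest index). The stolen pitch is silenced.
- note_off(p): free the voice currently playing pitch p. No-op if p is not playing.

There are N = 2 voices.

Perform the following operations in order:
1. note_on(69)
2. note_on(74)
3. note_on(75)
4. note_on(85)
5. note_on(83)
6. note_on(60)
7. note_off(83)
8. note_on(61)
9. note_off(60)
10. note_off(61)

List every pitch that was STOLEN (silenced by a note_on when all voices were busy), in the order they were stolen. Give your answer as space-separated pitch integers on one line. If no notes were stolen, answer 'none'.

Answer: 69 74 75 85

Derivation:
Op 1: note_on(69): voice 0 is free -> assigned | voices=[69 -]
Op 2: note_on(74): voice 1 is free -> assigned | voices=[69 74]
Op 3: note_on(75): all voices busy, STEAL voice 0 (pitch 69, oldest) -> assign | voices=[75 74]
Op 4: note_on(85): all voices busy, STEAL voice 1 (pitch 74, oldest) -> assign | voices=[75 85]
Op 5: note_on(83): all voices busy, STEAL voice 0 (pitch 75, oldest) -> assign | voices=[83 85]
Op 6: note_on(60): all voices busy, STEAL voice 1 (pitch 85, oldest) -> assign | voices=[83 60]
Op 7: note_off(83): free voice 0 | voices=[- 60]
Op 8: note_on(61): voice 0 is free -> assigned | voices=[61 60]
Op 9: note_off(60): free voice 1 | voices=[61 -]
Op 10: note_off(61): free voice 0 | voices=[- -]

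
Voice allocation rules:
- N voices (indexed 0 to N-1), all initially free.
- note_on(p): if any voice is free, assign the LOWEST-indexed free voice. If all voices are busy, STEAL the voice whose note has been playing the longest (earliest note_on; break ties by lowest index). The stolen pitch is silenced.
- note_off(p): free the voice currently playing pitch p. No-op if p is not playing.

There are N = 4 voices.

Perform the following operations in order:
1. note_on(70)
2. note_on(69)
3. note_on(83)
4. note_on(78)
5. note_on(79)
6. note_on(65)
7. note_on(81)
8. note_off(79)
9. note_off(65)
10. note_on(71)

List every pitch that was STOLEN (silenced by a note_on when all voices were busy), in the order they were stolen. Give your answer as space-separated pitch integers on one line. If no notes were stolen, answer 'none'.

Op 1: note_on(70): voice 0 is free -> assigned | voices=[70 - - -]
Op 2: note_on(69): voice 1 is free -> assigned | voices=[70 69 - -]
Op 3: note_on(83): voice 2 is free -> assigned | voices=[70 69 83 -]
Op 4: note_on(78): voice 3 is free -> assigned | voices=[70 69 83 78]
Op 5: note_on(79): all voices busy, STEAL voice 0 (pitch 70, oldest) -> assign | voices=[79 69 83 78]
Op 6: note_on(65): all voices busy, STEAL voice 1 (pitch 69, oldest) -> assign | voices=[79 65 83 78]
Op 7: note_on(81): all voices busy, STEAL voice 2 (pitch 83, oldest) -> assign | voices=[79 65 81 78]
Op 8: note_off(79): free voice 0 | voices=[- 65 81 78]
Op 9: note_off(65): free voice 1 | voices=[- - 81 78]
Op 10: note_on(71): voice 0 is free -> assigned | voices=[71 - 81 78]

Answer: 70 69 83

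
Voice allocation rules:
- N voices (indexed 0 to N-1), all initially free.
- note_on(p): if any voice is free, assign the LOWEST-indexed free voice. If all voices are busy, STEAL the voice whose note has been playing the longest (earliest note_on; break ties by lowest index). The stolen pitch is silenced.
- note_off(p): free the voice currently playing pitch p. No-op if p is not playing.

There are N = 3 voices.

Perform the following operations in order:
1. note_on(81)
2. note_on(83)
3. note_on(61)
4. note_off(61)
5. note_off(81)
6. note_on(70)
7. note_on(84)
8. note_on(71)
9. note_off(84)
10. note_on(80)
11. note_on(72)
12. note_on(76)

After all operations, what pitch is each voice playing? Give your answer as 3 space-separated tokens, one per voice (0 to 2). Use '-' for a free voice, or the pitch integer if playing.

Answer: 72 76 80

Derivation:
Op 1: note_on(81): voice 0 is free -> assigned | voices=[81 - -]
Op 2: note_on(83): voice 1 is free -> assigned | voices=[81 83 -]
Op 3: note_on(61): voice 2 is free -> assigned | voices=[81 83 61]
Op 4: note_off(61): free voice 2 | voices=[81 83 -]
Op 5: note_off(81): free voice 0 | voices=[- 83 -]
Op 6: note_on(70): voice 0 is free -> assigned | voices=[70 83 -]
Op 7: note_on(84): voice 2 is free -> assigned | voices=[70 83 84]
Op 8: note_on(71): all voices busy, STEAL voice 1 (pitch 83, oldest) -> assign | voices=[70 71 84]
Op 9: note_off(84): free voice 2 | voices=[70 71 -]
Op 10: note_on(80): voice 2 is free -> assigned | voices=[70 71 80]
Op 11: note_on(72): all voices busy, STEAL voice 0 (pitch 70, oldest) -> assign | voices=[72 71 80]
Op 12: note_on(76): all voices busy, STEAL voice 1 (pitch 71, oldest) -> assign | voices=[72 76 80]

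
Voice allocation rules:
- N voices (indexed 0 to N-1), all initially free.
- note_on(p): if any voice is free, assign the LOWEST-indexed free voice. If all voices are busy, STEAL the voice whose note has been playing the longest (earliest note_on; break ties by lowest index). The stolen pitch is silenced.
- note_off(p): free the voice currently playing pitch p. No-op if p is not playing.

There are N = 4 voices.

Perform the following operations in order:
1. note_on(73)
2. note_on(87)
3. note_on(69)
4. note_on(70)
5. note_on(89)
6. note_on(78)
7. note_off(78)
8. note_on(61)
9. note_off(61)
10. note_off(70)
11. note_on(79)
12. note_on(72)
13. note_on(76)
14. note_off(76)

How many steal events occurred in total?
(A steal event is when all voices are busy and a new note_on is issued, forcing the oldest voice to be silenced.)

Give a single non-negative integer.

Answer: 3

Derivation:
Op 1: note_on(73): voice 0 is free -> assigned | voices=[73 - - -]
Op 2: note_on(87): voice 1 is free -> assigned | voices=[73 87 - -]
Op 3: note_on(69): voice 2 is free -> assigned | voices=[73 87 69 -]
Op 4: note_on(70): voice 3 is free -> assigned | voices=[73 87 69 70]
Op 5: note_on(89): all voices busy, STEAL voice 0 (pitch 73, oldest) -> assign | voices=[89 87 69 70]
Op 6: note_on(78): all voices busy, STEAL voice 1 (pitch 87, oldest) -> assign | voices=[89 78 69 70]
Op 7: note_off(78): free voice 1 | voices=[89 - 69 70]
Op 8: note_on(61): voice 1 is free -> assigned | voices=[89 61 69 70]
Op 9: note_off(61): free voice 1 | voices=[89 - 69 70]
Op 10: note_off(70): free voice 3 | voices=[89 - 69 -]
Op 11: note_on(79): voice 1 is free -> assigned | voices=[89 79 69 -]
Op 12: note_on(72): voice 3 is free -> assigned | voices=[89 79 69 72]
Op 13: note_on(76): all voices busy, STEAL voice 2 (pitch 69, oldest) -> assign | voices=[89 79 76 72]
Op 14: note_off(76): free voice 2 | voices=[89 79 - 72]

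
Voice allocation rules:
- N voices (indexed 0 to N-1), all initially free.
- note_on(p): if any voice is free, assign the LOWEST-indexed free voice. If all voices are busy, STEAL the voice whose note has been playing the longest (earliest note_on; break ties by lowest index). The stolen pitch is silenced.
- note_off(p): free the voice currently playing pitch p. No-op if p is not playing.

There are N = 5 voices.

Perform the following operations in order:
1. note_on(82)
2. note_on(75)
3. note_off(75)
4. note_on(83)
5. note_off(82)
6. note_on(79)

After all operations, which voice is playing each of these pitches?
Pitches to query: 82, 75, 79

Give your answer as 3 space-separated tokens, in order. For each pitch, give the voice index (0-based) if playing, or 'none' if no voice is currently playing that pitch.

Op 1: note_on(82): voice 0 is free -> assigned | voices=[82 - - - -]
Op 2: note_on(75): voice 1 is free -> assigned | voices=[82 75 - - -]
Op 3: note_off(75): free voice 1 | voices=[82 - - - -]
Op 4: note_on(83): voice 1 is free -> assigned | voices=[82 83 - - -]
Op 5: note_off(82): free voice 0 | voices=[- 83 - - -]
Op 6: note_on(79): voice 0 is free -> assigned | voices=[79 83 - - -]

Answer: none none 0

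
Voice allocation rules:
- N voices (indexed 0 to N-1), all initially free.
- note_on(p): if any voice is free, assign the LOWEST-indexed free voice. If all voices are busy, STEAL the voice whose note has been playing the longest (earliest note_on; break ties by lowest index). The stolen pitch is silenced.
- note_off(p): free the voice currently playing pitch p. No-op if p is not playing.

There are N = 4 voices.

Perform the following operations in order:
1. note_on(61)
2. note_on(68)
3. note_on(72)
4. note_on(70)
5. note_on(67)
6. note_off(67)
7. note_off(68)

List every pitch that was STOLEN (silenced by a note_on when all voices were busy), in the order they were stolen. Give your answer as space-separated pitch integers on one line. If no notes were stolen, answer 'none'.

Answer: 61

Derivation:
Op 1: note_on(61): voice 0 is free -> assigned | voices=[61 - - -]
Op 2: note_on(68): voice 1 is free -> assigned | voices=[61 68 - -]
Op 3: note_on(72): voice 2 is free -> assigned | voices=[61 68 72 -]
Op 4: note_on(70): voice 3 is free -> assigned | voices=[61 68 72 70]
Op 5: note_on(67): all voices busy, STEAL voice 0 (pitch 61, oldest) -> assign | voices=[67 68 72 70]
Op 6: note_off(67): free voice 0 | voices=[- 68 72 70]
Op 7: note_off(68): free voice 1 | voices=[- - 72 70]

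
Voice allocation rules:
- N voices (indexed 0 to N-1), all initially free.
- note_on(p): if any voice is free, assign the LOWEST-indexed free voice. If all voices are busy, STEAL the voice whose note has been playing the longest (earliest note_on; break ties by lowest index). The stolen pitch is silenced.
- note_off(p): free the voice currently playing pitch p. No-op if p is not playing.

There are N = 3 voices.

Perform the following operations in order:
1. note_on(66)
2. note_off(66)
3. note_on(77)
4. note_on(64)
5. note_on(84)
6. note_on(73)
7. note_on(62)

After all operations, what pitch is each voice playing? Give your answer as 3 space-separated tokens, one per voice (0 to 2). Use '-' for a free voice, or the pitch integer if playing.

Answer: 73 62 84

Derivation:
Op 1: note_on(66): voice 0 is free -> assigned | voices=[66 - -]
Op 2: note_off(66): free voice 0 | voices=[- - -]
Op 3: note_on(77): voice 0 is free -> assigned | voices=[77 - -]
Op 4: note_on(64): voice 1 is free -> assigned | voices=[77 64 -]
Op 5: note_on(84): voice 2 is free -> assigned | voices=[77 64 84]
Op 6: note_on(73): all voices busy, STEAL voice 0 (pitch 77, oldest) -> assign | voices=[73 64 84]
Op 7: note_on(62): all voices busy, STEAL voice 1 (pitch 64, oldest) -> assign | voices=[73 62 84]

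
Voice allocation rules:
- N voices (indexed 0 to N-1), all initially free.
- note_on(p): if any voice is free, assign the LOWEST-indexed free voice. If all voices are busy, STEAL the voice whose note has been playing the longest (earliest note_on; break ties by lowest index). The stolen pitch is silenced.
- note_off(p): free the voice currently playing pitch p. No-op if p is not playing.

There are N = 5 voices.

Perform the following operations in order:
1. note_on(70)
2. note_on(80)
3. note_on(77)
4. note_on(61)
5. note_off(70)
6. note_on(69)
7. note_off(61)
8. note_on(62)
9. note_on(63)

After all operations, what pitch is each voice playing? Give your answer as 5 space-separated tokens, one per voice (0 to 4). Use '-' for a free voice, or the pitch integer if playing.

Op 1: note_on(70): voice 0 is free -> assigned | voices=[70 - - - -]
Op 2: note_on(80): voice 1 is free -> assigned | voices=[70 80 - - -]
Op 3: note_on(77): voice 2 is free -> assigned | voices=[70 80 77 - -]
Op 4: note_on(61): voice 3 is free -> assigned | voices=[70 80 77 61 -]
Op 5: note_off(70): free voice 0 | voices=[- 80 77 61 -]
Op 6: note_on(69): voice 0 is free -> assigned | voices=[69 80 77 61 -]
Op 7: note_off(61): free voice 3 | voices=[69 80 77 - -]
Op 8: note_on(62): voice 3 is free -> assigned | voices=[69 80 77 62 -]
Op 9: note_on(63): voice 4 is free -> assigned | voices=[69 80 77 62 63]

Answer: 69 80 77 62 63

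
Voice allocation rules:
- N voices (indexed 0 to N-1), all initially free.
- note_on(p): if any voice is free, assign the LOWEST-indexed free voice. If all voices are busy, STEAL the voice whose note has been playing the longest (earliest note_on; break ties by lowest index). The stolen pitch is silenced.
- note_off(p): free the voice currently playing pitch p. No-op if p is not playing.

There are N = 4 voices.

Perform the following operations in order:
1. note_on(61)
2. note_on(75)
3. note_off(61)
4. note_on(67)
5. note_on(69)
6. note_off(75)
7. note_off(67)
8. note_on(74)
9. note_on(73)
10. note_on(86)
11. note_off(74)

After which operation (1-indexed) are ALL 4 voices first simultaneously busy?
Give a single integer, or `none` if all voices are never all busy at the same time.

Answer: 10

Derivation:
Op 1: note_on(61): voice 0 is free -> assigned | voices=[61 - - -]
Op 2: note_on(75): voice 1 is free -> assigned | voices=[61 75 - -]
Op 3: note_off(61): free voice 0 | voices=[- 75 - -]
Op 4: note_on(67): voice 0 is free -> assigned | voices=[67 75 - -]
Op 5: note_on(69): voice 2 is free -> assigned | voices=[67 75 69 -]
Op 6: note_off(75): free voice 1 | voices=[67 - 69 -]
Op 7: note_off(67): free voice 0 | voices=[- - 69 -]
Op 8: note_on(74): voice 0 is free -> assigned | voices=[74 - 69 -]
Op 9: note_on(73): voice 1 is free -> assigned | voices=[74 73 69 -]
Op 10: note_on(86): voice 3 is free -> assigned | voices=[74 73 69 86]
Op 11: note_off(74): free voice 0 | voices=[- 73 69 86]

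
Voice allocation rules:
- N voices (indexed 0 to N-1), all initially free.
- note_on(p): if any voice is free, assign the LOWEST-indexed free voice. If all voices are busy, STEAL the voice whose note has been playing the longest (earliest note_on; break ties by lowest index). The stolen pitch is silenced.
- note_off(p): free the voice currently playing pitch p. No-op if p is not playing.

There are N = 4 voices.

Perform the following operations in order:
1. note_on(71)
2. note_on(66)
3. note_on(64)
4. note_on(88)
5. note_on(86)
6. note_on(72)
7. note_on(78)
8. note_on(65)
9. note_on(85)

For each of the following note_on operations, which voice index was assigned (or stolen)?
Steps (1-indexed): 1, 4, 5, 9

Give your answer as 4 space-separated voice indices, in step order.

Op 1: note_on(71): voice 0 is free -> assigned | voices=[71 - - -]
Op 2: note_on(66): voice 1 is free -> assigned | voices=[71 66 - -]
Op 3: note_on(64): voice 2 is free -> assigned | voices=[71 66 64 -]
Op 4: note_on(88): voice 3 is free -> assigned | voices=[71 66 64 88]
Op 5: note_on(86): all voices busy, STEAL voice 0 (pitch 71, oldest) -> assign | voices=[86 66 64 88]
Op 6: note_on(72): all voices busy, STEAL voice 1 (pitch 66, oldest) -> assign | voices=[86 72 64 88]
Op 7: note_on(78): all voices busy, STEAL voice 2 (pitch 64, oldest) -> assign | voices=[86 72 78 88]
Op 8: note_on(65): all voices busy, STEAL voice 3 (pitch 88, oldest) -> assign | voices=[86 72 78 65]
Op 9: note_on(85): all voices busy, STEAL voice 0 (pitch 86, oldest) -> assign | voices=[85 72 78 65]

Answer: 0 3 0 0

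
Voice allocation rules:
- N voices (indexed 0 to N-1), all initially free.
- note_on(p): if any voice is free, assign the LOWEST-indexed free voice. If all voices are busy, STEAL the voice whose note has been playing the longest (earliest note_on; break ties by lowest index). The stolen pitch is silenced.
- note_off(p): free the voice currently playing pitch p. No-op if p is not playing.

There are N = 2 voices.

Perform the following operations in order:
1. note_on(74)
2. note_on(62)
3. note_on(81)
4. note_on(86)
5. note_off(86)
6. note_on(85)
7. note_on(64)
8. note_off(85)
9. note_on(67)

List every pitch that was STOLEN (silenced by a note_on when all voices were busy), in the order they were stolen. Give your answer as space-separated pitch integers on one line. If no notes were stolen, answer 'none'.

Op 1: note_on(74): voice 0 is free -> assigned | voices=[74 -]
Op 2: note_on(62): voice 1 is free -> assigned | voices=[74 62]
Op 3: note_on(81): all voices busy, STEAL voice 0 (pitch 74, oldest) -> assign | voices=[81 62]
Op 4: note_on(86): all voices busy, STEAL voice 1 (pitch 62, oldest) -> assign | voices=[81 86]
Op 5: note_off(86): free voice 1 | voices=[81 -]
Op 6: note_on(85): voice 1 is free -> assigned | voices=[81 85]
Op 7: note_on(64): all voices busy, STEAL voice 0 (pitch 81, oldest) -> assign | voices=[64 85]
Op 8: note_off(85): free voice 1 | voices=[64 -]
Op 9: note_on(67): voice 1 is free -> assigned | voices=[64 67]

Answer: 74 62 81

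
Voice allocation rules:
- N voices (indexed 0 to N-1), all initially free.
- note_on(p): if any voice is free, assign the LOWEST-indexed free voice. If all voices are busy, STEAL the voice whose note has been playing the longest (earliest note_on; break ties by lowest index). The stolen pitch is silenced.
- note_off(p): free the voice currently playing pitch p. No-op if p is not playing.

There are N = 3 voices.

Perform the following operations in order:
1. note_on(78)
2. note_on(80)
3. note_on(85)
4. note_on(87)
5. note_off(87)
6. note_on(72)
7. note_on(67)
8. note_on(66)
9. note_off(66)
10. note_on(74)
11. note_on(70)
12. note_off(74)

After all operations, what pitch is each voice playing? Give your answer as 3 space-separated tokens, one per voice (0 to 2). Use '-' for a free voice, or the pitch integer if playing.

Op 1: note_on(78): voice 0 is free -> assigned | voices=[78 - -]
Op 2: note_on(80): voice 1 is free -> assigned | voices=[78 80 -]
Op 3: note_on(85): voice 2 is free -> assigned | voices=[78 80 85]
Op 4: note_on(87): all voices busy, STEAL voice 0 (pitch 78, oldest) -> assign | voices=[87 80 85]
Op 5: note_off(87): free voice 0 | voices=[- 80 85]
Op 6: note_on(72): voice 0 is free -> assigned | voices=[72 80 85]
Op 7: note_on(67): all voices busy, STEAL voice 1 (pitch 80, oldest) -> assign | voices=[72 67 85]
Op 8: note_on(66): all voices busy, STEAL voice 2 (pitch 85, oldest) -> assign | voices=[72 67 66]
Op 9: note_off(66): free voice 2 | voices=[72 67 -]
Op 10: note_on(74): voice 2 is free -> assigned | voices=[72 67 74]
Op 11: note_on(70): all voices busy, STEAL voice 0 (pitch 72, oldest) -> assign | voices=[70 67 74]
Op 12: note_off(74): free voice 2 | voices=[70 67 -]

Answer: 70 67 -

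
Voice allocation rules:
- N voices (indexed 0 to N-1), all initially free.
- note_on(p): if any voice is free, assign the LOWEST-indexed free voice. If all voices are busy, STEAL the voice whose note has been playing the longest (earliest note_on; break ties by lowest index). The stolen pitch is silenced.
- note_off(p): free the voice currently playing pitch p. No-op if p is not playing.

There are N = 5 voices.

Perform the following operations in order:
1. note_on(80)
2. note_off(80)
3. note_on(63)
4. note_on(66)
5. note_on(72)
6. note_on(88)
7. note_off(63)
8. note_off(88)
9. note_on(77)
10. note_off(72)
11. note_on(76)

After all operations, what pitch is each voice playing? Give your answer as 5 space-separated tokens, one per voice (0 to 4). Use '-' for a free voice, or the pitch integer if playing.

Answer: 77 66 76 - -

Derivation:
Op 1: note_on(80): voice 0 is free -> assigned | voices=[80 - - - -]
Op 2: note_off(80): free voice 0 | voices=[- - - - -]
Op 3: note_on(63): voice 0 is free -> assigned | voices=[63 - - - -]
Op 4: note_on(66): voice 1 is free -> assigned | voices=[63 66 - - -]
Op 5: note_on(72): voice 2 is free -> assigned | voices=[63 66 72 - -]
Op 6: note_on(88): voice 3 is free -> assigned | voices=[63 66 72 88 -]
Op 7: note_off(63): free voice 0 | voices=[- 66 72 88 -]
Op 8: note_off(88): free voice 3 | voices=[- 66 72 - -]
Op 9: note_on(77): voice 0 is free -> assigned | voices=[77 66 72 - -]
Op 10: note_off(72): free voice 2 | voices=[77 66 - - -]
Op 11: note_on(76): voice 2 is free -> assigned | voices=[77 66 76 - -]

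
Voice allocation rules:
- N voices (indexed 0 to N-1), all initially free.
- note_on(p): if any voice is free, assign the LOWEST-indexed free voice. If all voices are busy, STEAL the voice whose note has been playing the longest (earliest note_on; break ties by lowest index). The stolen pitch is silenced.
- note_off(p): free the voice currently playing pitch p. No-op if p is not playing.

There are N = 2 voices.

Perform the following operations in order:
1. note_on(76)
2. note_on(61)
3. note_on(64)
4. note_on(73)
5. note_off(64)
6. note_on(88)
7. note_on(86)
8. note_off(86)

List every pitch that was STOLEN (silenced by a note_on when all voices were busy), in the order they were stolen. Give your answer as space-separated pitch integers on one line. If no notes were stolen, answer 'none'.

Op 1: note_on(76): voice 0 is free -> assigned | voices=[76 -]
Op 2: note_on(61): voice 1 is free -> assigned | voices=[76 61]
Op 3: note_on(64): all voices busy, STEAL voice 0 (pitch 76, oldest) -> assign | voices=[64 61]
Op 4: note_on(73): all voices busy, STEAL voice 1 (pitch 61, oldest) -> assign | voices=[64 73]
Op 5: note_off(64): free voice 0 | voices=[- 73]
Op 6: note_on(88): voice 0 is free -> assigned | voices=[88 73]
Op 7: note_on(86): all voices busy, STEAL voice 1 (pitch 73, oldest) -> assign | voices=[88 86]
Op 8: note_off(86): free voice 1 | voices=[88 -]

Answer: 76 61 73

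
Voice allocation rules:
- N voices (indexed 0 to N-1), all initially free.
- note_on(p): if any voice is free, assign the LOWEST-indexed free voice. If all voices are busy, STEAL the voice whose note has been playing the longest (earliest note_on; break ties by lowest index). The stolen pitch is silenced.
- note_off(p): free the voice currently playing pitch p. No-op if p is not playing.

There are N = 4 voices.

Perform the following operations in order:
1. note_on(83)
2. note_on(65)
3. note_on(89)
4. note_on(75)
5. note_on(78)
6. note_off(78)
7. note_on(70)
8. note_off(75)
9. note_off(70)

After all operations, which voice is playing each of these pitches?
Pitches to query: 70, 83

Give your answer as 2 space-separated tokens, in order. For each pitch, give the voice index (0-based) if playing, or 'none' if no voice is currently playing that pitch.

Op 1: note_on(83): voice 0 is free -> assigned | voices=[83 - - -]
Op 2: note_on(65): voice 1 is free -> assigned | voices=[83 65 - -]
Op 3: note_on(89): voice 2 is free -> assigned | voices=[83 65 89 -]
Op 4: note_on(75): voice 3 is free -> assigned | voices=[83 65 89 75]
Op 5: note_on(78): all voices busy, STEAL voice 0 (pitch 83, oldest) -> assign | voices=[78 65 89 75]
Op 6: note_off(78): free voice 0 | voices=[- 65 89 75]
Op 7: note_on(70): voice 0 is free -> assigned | voices=[70 65 89 75]
Op 8: note_off(75): free voice 3 | voices=[70 65 89 -]
Op 9: note_off(70): free voice 0 | voices=[- 65 89 -]

Answer: none none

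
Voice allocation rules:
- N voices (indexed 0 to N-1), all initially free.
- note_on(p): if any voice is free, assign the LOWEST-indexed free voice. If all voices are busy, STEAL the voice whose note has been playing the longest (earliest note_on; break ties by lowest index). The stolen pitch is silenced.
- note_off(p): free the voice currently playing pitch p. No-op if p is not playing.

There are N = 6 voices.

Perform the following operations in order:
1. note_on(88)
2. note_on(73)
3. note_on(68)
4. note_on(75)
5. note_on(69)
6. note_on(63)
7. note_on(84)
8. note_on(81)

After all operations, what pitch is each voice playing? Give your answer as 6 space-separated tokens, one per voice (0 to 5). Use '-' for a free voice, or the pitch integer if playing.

Op 1: note_on(88): voice 0 is free -> assigned | voices=[88 - - - - -]
Op 2: note_on(73): voice 1 is free -> assigned | voices=[88 73 - - - -]
Op 3: note_on(68): voice 2 is free -> assigned | voices=[88 73 68 - - -]
Op 4: note_on(75): voice 3 is free -> assigned | voices=[88 73 68 75 - -]
Op 5: note_on(69): voice 4 is free -> assigned | voices=[88 73 68 75 69 -]
Op 6: note_on(63): voice 5 is free -> assigned | voices=[88 73 68 75 69 63]
Op 7: note_on(84): all voices busy, STEAL voice 0 (pitch 88, oldest) -> assign | voices=[84 73 68 75 69 63]
Op 8: note_on(81): all voices busy, STEAL voice 1 (pitch 73, oldest) -> assign | voices=[84 81 68 75 69 63]

Answer: 84 81 68 75 69 63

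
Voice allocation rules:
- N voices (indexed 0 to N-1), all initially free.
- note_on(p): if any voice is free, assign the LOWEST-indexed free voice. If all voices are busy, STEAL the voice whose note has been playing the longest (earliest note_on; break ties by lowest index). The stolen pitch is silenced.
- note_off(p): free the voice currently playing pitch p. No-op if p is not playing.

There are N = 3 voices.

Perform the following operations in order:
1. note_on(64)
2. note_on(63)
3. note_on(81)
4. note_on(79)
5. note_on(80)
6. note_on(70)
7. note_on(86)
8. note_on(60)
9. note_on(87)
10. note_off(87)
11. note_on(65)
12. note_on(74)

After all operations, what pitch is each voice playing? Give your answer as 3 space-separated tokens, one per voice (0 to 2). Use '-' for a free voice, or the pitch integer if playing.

Answer: 74 60 65

Derivation:
Op 1: note_on(64): voice 0 is free -> assigned | voices=[64 - -]
Op 2: note_on(63): voice 1 is free -> assigned | voices=[64 63 -]
Op 3: note_on(81): voice 2 is free -> assigned | voices=[64 63 81]
Op 4: note_on(79): all voices busy, STEAL voice 0 (pitch 64, oldest) -> assign | voices=[79 63 81]
Op 5: note_on(80): all voices busy, STEAL voice 1 (pitch 63, oldest) -> assign | voices=[79 80 81]
Op 6: note_on(70): all voices busy, STEAL voice 2 (pitch 81, oldest) -> assign | voices=[79 80 70]
Op 7: note_on(86): all voices busy, STEAL voice 0 (pitch 79, oldest) -> assign | voices=[86 80 70]
Op 8: note_on(60): all voices busy, STEAL voice 1 (pitch 80, oldest) -> assign | voices=[86 60 70]
Op 9: note_on(87): all voices busy, STEAL voice 2 (pitch 70, oldest) -> assign | voices=[86 60 87]
Op 10: note_off(87): free voice 2 | voices=[86 60 -]
Op 11: note_on(65): voice 2 is free -> assigned | voices=[86 60 65]
Op 12: note_on(74): all voices busy, STEAL voice 0 (pitch 86, oldest) -> assign | voices=[74 60 65]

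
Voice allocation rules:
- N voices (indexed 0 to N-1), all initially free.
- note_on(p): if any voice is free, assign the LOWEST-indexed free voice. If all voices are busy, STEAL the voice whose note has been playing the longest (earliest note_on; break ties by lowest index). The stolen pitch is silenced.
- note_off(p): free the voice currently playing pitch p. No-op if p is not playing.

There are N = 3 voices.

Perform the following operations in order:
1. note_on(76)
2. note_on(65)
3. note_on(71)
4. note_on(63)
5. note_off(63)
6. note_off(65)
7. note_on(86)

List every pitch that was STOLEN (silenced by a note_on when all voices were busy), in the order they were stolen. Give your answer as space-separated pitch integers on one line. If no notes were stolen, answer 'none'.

Answer: 76

Derivation:
Op 1: note_on(76): voice 0 is free -> assigned | voices=[76 - -]
Op 2: note_on(65): voice 1 is free -> assigned | voices=[76 65 -]
Op 3: note_on(71): voice 2 is free -> assigned | voices=[76 65 71]
Op 4: note_on(63): all voices busy, STEAL voice 0 (pitch 76, oldest) -> assign | voices=[63 65 71]
Op 5: note_off(63): free voice 0 | voices=[- 65 71]
Op 6: note_off(65): free voice 1 | voices=[- - 71]
Op 7: note_on(86): voice 0 is free -> assigned | voices=[86 - 71]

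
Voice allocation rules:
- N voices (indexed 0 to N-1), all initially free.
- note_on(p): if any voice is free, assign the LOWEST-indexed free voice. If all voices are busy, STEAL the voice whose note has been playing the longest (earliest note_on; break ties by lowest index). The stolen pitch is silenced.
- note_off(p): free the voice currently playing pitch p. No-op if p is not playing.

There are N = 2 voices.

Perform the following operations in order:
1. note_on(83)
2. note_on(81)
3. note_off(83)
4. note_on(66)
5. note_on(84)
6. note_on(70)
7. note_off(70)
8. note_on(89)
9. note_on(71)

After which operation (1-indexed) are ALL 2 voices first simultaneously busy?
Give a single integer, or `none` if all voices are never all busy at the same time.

Op 1: note_on(83): voice 0 is free -> assigned | voices=[83 -]
Op 2: note_on(81): voice 1 is free -> assigned | voices=[83 81]
Op 3: note_off(83): free voice 0 | voices=[- 81]
Op 4: note_on(66): voice 0 is free -> assigned | voices=[66 81]
Op 5: note_on(84): all voices busy, STEAL voice 1 (pitch 81, oldest) -> assign | voices=[66 84]
Op 6: note_on(70): all voices busy, STEAL voice 0 (pitch 66, oldest) -> assign | voices=[70 84]
Op 7: note_off(70): free voice 0 | voices=[- 84]
Op 8: note_on(89): voice 0 is free -> assigned | voices=[89 84]
Op 9: note_on(71): all voices busy, STEAL voice 1 (pitch 84, oldest) -> assign | voices=[89 71]

Answer: 2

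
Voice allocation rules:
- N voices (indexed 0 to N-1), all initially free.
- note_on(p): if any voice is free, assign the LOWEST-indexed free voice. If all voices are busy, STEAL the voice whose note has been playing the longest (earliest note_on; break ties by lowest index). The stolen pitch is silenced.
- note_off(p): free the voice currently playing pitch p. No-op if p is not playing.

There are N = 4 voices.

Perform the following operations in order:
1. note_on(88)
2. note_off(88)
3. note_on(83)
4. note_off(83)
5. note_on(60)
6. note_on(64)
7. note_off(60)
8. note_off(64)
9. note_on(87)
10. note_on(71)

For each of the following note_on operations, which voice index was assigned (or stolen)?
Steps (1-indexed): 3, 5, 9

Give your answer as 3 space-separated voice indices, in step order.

Op 1: note_on(88): voice 0 is free -> assigned | voices=[88 - - -]
Op 2: note_off(88): free voice 0 | voices=[- - - -]
Op 3: note_on(83): voice 0 is free -> assigned | voices=[83 - - -]
Op 4: note_off(83): free voice 0 | voices=[- - - -]
Op 5: note_on(60): voice 0 is free -> assigned | voices=[60 - - -]
Op 6: note_on(64): voice 1 is free -> assigned | voices=[60 64 - -]
Op 7: note_off(60): free voice 0 | voices=[- 64 - -]
Op 8: note_off(64): free voice 1 | voices=[- - - -]
Op 9: note_on(87): voice 0 is free -> assigned | voices=[87 - - -]
Op 10: note_on(71): voice 1 is free -> assigned | voices=[87 71 - -]

Answer: 0 0 0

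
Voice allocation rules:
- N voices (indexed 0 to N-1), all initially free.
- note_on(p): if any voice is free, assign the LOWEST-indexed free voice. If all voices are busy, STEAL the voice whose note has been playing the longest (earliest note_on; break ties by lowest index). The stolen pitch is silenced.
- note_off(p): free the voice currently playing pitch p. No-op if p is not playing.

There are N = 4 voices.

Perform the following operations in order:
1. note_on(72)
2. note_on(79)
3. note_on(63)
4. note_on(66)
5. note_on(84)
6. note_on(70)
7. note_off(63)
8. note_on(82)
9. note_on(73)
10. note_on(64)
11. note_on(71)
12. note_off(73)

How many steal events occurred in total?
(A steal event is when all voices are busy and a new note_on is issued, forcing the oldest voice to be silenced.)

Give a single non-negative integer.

Op 1: note_on(72): voice 0 is free -> assigned | voices=[72 - - -]
Op 2: note_on(79): voice 1 is free -> assigned | voices=[72 79 - -]
Op 3: note_on(63): voice 2 is free -> assigned | voices=[72 79 63 -]
Op 4: note_on(66): voice 3 is free -> assigned | voices=[72 79 63 66]
Op 5: note_on(84): all voices busy, STEAL voice 0 (pitch 72, oldest) -> assign | voices=[84 79 63 66]
Op 6: note_on(70): all voices busy, STEAL voice 1 (pitch 79, oldest) -> assign | voices=[84 70 63 66]
Op 7: note_off(63): free voice 2 | voices=[84 70 - 66]
Op 8: note_on(82): voice 2 is free -> assigned | voices=[84 70 82 66]
Op 9: note_on(73): all voices busy, STEAL voice 3 (pitch 66, oldest) -> assign | voices=[84 70 82 73]
Op 10: note_on(64): all voices busy, STEAL voice 0 (pitch 84, oldest) -> assign | voices=[64 70 82 73]
Op 11: note_on(71): all voices busy, STEAL voice 1 (pitch 70, oldest) -> assign | voices=[64 71 82 73]
Op 12: note_off(73): free voice 3 | voices=[64 71 82 -]

Answer: 5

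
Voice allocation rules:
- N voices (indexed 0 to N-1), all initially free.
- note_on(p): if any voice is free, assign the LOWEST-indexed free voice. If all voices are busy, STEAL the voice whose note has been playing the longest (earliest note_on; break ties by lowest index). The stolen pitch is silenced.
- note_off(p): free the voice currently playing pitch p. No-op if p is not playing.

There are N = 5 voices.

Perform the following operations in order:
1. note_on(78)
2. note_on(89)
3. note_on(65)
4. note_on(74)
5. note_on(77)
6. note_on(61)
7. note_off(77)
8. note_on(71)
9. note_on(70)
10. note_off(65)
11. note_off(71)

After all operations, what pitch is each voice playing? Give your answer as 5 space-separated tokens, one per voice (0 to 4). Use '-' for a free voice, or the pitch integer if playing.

Op 1: note_on(78): voice 0 is free -> assigned | voices=[78 - - - -]
Op 2: note_on(89): voice 1 is free -> assigned | voices=[78 89 - - -]
Op 3: note_on(65): voice 2 is free -> assigned | voices=[78 89 65 - -]
Op 4: note_on(74): voice 3 is free -> assigned | voices=[78 89 65 74 -]
Op 5: note_on(77): voice 4 is free -> assigned | voices=[78 89 65 74 77]
Op 6: note_on(61): all voices busy, STEAL voice 0 (pitch 78, oldest) -> assign | voices=[61 89 65 74 77]
Op 7: note_off(77): free voice 4 | voices=[61 89 65 74 -]
Op 8: note_on(71): voice 4 is free -> assigned | voices=[61 89 65 74 71]
Op 9: note_on(70): all voices busy, STEAL voice 1 (pitch 89, oldest) -> assign | voices=[61 70 65 74 71]
Op 10: note_off(65): free voice 2 | voices=[61 70 - 74 71]
Op 11: note_off(71): free voice 4 | voices=[61 70 - 74 -]

Answer: 61 70 - 74 -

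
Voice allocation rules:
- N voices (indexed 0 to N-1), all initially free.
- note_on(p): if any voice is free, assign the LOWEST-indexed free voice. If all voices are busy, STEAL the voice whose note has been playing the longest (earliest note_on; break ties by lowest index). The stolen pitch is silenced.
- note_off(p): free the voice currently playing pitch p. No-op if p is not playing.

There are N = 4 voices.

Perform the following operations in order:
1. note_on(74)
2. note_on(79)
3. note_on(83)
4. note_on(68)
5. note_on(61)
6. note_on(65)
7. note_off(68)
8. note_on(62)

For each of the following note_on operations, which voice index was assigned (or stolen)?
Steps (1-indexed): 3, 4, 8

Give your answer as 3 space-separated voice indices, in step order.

Answer: 2 3 3

Derivation:
Op 1: note_on(74): voice 0 is free -> assigned | voices=[74 - - -]
Op 2: note_on(79): voice 1 is free -> assigned | voices=[74 79 - -]
Op 3: note_on(83): voice 2 is free -> assigned | voices=[74 79 83 -]
Op 4: note_on(68): voice 3 is free -> assigned | voices=[74 79 83 68]
Op 5: note_on(61): all voices busy, STEAL voice 0 (pitch 74, oldest) -> assign | voices=[61 79 83 68]
Op 6: note_on(65): all voices busy, STEAL voice 1 (pitch 79, oldest) -> assign | voices=[61 65 83 68]
Op 7: note_off(68): free voice 3 | voices=[61 65 83 -]
Op 8: note_on(62): voice 3 is free -> assigned | voices=[61 65 83 62]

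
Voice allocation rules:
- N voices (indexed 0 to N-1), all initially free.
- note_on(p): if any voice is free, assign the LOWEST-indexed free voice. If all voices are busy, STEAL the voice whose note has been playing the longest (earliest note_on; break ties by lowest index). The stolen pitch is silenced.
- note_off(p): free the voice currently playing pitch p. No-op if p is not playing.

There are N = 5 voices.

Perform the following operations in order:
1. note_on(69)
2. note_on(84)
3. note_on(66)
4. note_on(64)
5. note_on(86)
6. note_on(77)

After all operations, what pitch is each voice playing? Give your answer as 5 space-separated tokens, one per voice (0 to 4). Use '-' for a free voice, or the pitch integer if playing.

Answer: 77 84 66 64 86

Derivation:
Op 1: note_on(69): voice 0 is free -> assigned | voices=[69 - - - -]
Op 2: note_on(84): voice 1 is free -> assigned | voices=[69 84 - - -]
Op 3: note_on(66): voice 2 is free -> assigned | voices=[69 84 66 - -]
Op 4: note_on(64): voice 3 is free -> assigned | voices=[69 84 66 64 -]
Op 5: note_on(86): voice 4 is free -> assigned | voices=[69 84 66 64 86]
Op 6: note_on(77): all voices busy, STEAL voice 0 (pitch 69, oldest) -> assign | voices=[77 84 66 64 86]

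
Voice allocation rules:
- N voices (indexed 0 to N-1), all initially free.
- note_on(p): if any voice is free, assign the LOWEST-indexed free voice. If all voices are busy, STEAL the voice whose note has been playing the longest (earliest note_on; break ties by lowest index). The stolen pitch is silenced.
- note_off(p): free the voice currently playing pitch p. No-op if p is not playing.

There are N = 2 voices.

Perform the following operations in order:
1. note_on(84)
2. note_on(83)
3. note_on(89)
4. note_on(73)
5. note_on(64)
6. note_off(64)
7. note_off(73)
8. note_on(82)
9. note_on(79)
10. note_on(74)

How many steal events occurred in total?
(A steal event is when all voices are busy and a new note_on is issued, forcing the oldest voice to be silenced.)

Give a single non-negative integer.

Answer: 4

Derivation:
Op 1: note_on(84): voice 0 is free -> assigned | voices=[84 -]
Op 2: note_on(83): voice 1 is free -> assigned | voices=[84 83]
Op 3: note_on(89): all voices busy, STEAL voice 0 (pitch 84, oldest) -> assign | voices=[89 83]
Op 4: note_on(73): all voices busy, STEAL voice 1 (pitch 83, oldest) -> assign | voices=[89 73]
Op 5: note_on(64): all voices busy, STEAL voice 0 (pitch 89, oldest) -> assign | voices=[64 73]
Op 6: note_off(64): free voice 0 | voices=[- 73]
Op 7: note_off(73): free voice 1 | voices=[- -]
Op 8: note_on(82): voice 0 is free -> assigned | voices=[82 -]
Op 9: note_on(79): voice 1 is free -> assigned | voices=[82 79]
Op 10: note_on(74): all voices busy, STEAL voice 0 (pitch 82, oldest) -> assign | voices=[74 79]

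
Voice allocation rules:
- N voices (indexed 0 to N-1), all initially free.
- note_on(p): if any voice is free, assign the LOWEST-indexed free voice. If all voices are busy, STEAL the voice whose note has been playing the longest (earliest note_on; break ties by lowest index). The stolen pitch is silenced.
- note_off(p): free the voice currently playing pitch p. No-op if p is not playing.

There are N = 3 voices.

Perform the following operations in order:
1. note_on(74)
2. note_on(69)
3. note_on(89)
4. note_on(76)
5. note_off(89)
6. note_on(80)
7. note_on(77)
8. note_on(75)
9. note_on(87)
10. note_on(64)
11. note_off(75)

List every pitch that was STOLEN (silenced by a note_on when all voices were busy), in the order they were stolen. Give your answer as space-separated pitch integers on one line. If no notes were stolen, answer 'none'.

Answer: 74 69 76 80 77

Derivation:
Op 1: note_on(74): voice 0 is free -> assigned | voices=[74 - -]
Op 2: note_on(69): voice 1 is free -> assigned | voices=[74 69 -]
Op 3: note_on(89): voice 2 is free -> assigned | voices=[74 69 89]
Op 4: note_on(76): all voices busy, STEAL voice 0 (pitch 74, oldest) -> assign | voices=[76 69 89]
Op 5: note_off(89): free voice 2 | voices=[76 69 -]
Op 6: note_on(80): voice 2 is free -> assigned | voices=[76 69 80]
Op 7: note_on(77): all voices busy, STEAL voice 1 (pitch 69, oldest) -> assign | voices=[76 77 80]
Op 8: note_on(75): all voices busy, STEAL voice 0 (pitch 76, oldest) -> assign | voices=[75 77 80]
Op 9: note_on(87): all voices busy, STEAL voice 2 (pitch 80, oldest) -> assign | voices=[75 77 87]
Op 10: note_on(64): all voices busy, STEAL voice 1 (pitch 77, oldest) -> assign | voices=[75 64 87]
Op 11: note_off(75): free voice 0 | voices=[- 64 87]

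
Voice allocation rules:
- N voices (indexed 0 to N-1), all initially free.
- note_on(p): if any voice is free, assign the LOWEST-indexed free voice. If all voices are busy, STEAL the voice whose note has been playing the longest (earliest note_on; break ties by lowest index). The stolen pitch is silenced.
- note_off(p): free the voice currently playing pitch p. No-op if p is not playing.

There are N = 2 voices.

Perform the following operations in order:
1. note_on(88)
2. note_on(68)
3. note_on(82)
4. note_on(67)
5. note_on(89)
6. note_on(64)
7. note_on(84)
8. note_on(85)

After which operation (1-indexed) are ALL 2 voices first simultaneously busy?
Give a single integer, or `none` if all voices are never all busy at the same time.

Answer: 2

Derivation:
Op 1: note_on(88): voice 0 is free -> assigned | voices=[88 -]
Op 2: note_on(68): voice 1 is free -> assigned | voices=[88 68]
Op 3: note_on(82): all voices busy, STEAL voice 0 (pitch 88, oldest) -> assign | voices=[82 68]
Op 4: note_on(67): all voices busy, STEAL voice 1 (pitch 68, oldest) -> assign | voices=[82 67]
Op 5: note_on(89): all voices busy, STEAL voice 0 (pitch 82, oldest) -> assign | voices=[89 67]
Op 6: note_on(64): all voices busy, STEAL voice 1 (pitch 67, oldest) -> assign | voices=[89 64]
Op 7: note_on(84): all voices busy, STEAL voice 0 (pitch 89, oldest) -> assign | voices=[84 64]
Op 8: note_on(85): all voices busy, STEAL voice 1 (pitch 64, oldest) -> assign | voices=[84 85]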